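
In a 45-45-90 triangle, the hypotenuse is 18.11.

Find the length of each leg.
In a 45-45-90 triangle hypotenuse = leg·√2, so leg = hypotenuse/√2.
Leg = 18.11/√2 ≈ 18.11/1.41421 ≈ 12.8057

Each leg = 12.81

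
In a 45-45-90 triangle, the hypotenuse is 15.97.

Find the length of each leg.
In a 45-45-90 triangle hypotenuse = leg·√2, so leg = hypotenuse/√2.
Leg = 15.97/√2 ≈ 15.97/1.41421 ≈ 11.2925

Each leg = 11.29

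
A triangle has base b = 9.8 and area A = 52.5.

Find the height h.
A = ½·b·h  ⇒  h = 2A/b = 2·52.5/9.8 = 105/9.8 ≈ 10.7143

h = 10.71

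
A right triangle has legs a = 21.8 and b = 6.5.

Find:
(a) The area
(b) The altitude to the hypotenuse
(a) The legs are perpendicular, so Area = ½·a·b = ½·21.8·6.5 = ½·141.7 = 70.85
(b) Hypotenuse c = √(a² + b²) = √(475.24 + 42.25) = √517.49 ≈ 22.7484
    Area = ½·c·h_c  ⇒  h_c = 2·Area/c = 141.7/22.7484 ≈ 6.22901

Area = 70.85, h_c = 6.229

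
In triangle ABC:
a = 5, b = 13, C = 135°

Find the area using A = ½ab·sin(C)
A = ½·a·b·sin(C) = ½·5·13·sin(135°)
sin(135°) ≈ 0.707107
A ≈ ½·65·0.707107 = 32.5·0.707107 ≈ 22.981

Area = 22.98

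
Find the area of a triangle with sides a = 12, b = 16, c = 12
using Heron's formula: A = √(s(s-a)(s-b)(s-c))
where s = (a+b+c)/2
s = (12 + 16 + 12)/2 = 40/2 = 20
s − a = 8, s − b = 4, s − c = 8
s(s−a)(s−b)(s−c) = 20·8·4·8 = 5120
Area = √5120 ≈ 71.5542

s = 20.0, Area = 71.55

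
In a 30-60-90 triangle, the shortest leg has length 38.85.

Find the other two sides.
In a 30-60-90 triangle the sides are in ratio 1 : √3 : 2 (short leg : long leg : hypotenuse).
Long leg = 38.85·√3 ≈ 38.85·1.73205 ≈ 67.2902
Hypotenuse = 2·38.85 = 77.7

Long leg = 38.85√3 = 67.29, Hypotenuse = 77.7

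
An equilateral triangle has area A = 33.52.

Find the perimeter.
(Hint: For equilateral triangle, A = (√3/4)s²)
A = (√3/4)s²  ⇒  s² = 4A/√3 = 4·33.52/√3 = 134.08/1.73205 ≈ 77.4111
s ≈ √77.4111 ≈ 8.79836
Perimeter = 3s ≈ 3·8.79836 ≈ 26.3951

Perimeter = 26.4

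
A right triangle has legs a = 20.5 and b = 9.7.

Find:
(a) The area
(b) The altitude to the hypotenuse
(a) The legs are perpendicular, so Area = ½·a·b = ½·20.5·9.7 = ½·198.85 = 99.425
(b) Hypotenuse c = √(a² + b²) = √(420.25 + 94.09) = √514.34 ≈ 22.6791
    Area = ½·c·h_c  ⇒  h_c = 2·Area/c = 198.85/22.6791 ≈ 8.768

Area = 99.425, h_c = 8.768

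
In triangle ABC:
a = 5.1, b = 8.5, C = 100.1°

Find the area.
Two sides and the included angle (SAS): A = ½·a·b·sin(C) = ½·5.1·8.5·sin(100.1°)
sin(100.1°) ≈ 0.984503
A ≈ ½·43.35·0.984503 = 21.675·0.984503 ≈ 21.3391

Area = 21.34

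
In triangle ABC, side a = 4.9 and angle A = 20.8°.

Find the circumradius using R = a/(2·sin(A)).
R = a/(2·sin(A)) = 4.9/(2·sin(20.8°))
sin(20.8°) ≈ 0.355107
R ≈ 4.9/(2·0.355107) = 4.9/0.710214 ≈ 6.89933

R = 6.899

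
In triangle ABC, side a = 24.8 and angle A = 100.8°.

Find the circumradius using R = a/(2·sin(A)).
R = a/(2·sin(A)) = 24.8/(2·sin(100.8°))
sin(100.8°) ≈ 0.982287
R ≈ 24.8/(2·0.982287) = 24.8/1.96457 ≈ 12.6236

R = 12.62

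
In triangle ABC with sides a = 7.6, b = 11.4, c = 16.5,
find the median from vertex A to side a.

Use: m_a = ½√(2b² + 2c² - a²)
m_a = ½√(2·11.4² + 2·16.5² − 7.6²) = ½√(2·129.96 + 2·272.25 − 57.76) = ½√(259.92 + 544.5 − 57.76) = ½√746.66
√746.66 ≈ 27.3251, so m_a ≈ 13.6625

m_a = 13.66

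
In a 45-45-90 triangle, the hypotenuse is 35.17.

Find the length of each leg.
In a 45-45-90 triangle hypotenuse = leg·√2, so leg = hypotenuse/√2.
Leg = 35.17/√2 ≈ 35.17/1.41421 ≈ 24.8689

Each leg = 24.87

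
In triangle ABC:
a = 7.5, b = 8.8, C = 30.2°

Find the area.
Two sides and the included angle (SAS): A = ½·a·b·sin(C) = ½·7.5·8.8·sin(30.2°)
sin(30.2°) ≈ 0.50302
A ≈ ½·66·0.50302 = 33·0.50302 ≈ 16.5997

Area = 16.6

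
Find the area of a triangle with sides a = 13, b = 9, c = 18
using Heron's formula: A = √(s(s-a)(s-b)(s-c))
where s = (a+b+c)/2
s = (13 + 9 + 18)/2 = 40/2 = 20
s − a = 7, s − b = 11, s − c = 2
s(s−a)(s−b)(s−c) = 20·7·11·2 = 3080
Area = √3080 ≈ 55.4977

s = 20.0, Area = 55.5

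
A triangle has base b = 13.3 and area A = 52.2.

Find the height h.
A = ½·b·h  ⇒  h = 2A/b = 2·52.2/13.3 = 104.4/13.3 ≈ 7.84962

h = 7.85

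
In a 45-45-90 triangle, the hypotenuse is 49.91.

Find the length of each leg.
In a 45-45-90 triangle hypotenuse = leg·√2, so leg = hypotenuse/√2.
Leg = 49.91/√2 ≈ 49.91/1.41421 ≈ 35.2917

Each leg = 35.29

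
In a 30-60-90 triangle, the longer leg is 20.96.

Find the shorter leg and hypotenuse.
In a 30-60-90 triangle the sides are in ratio 1 : √3 : 2, so short leg = long leg/√3 and hypotenuse = 2·(short leg).
Short leg = 20.96/√3 ≈ 20.96/1.73205 ≈ 12.1013
Hypotenuse = 2·12.1013 ≈ 24.2025

Short leg = 12.1, Hypotenuse = 24.2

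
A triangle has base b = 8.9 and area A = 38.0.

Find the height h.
A = ½·b·h  ⇒  h = 2A/b = 2·38.0/8.9 = 76/8.9 ≈ 8.53933

h = 8.539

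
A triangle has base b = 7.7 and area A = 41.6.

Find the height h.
A = ½·b·h  ⇒  h = 2A/b = 2·41.6/7.7 = 83.2/7.7 ≈ 10.8052

h = 10.81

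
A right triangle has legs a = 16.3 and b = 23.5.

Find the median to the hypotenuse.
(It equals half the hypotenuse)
Hypotenuse c = √(a² + b²) = √(265.69 + 552.25) = √817.94 ≈ 28.5997
Median to hypotenuse = c/2 ≈ 28.5997/2 ≈ 14.2998

Median = 14.3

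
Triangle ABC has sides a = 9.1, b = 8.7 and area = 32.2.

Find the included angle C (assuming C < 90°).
Area = ½·a·b·sin(C)  ⇒  sin(C) = 2·Area/(a·b) = 2·32.2/(9.1·8.7) = 64.4/79.17 ≈ 0.813439
C = arcsin(0.813439) ≈ 54.4333° (taking the acute solution since C < 90°)

C = 54.43°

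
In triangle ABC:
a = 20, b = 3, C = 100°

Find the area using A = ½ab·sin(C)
A = ½·a·b·sin(C) = ½·20·3·sin(100°)
sin(100°) ≈ 0.984808
A ≈ ½·60·0.984808 = 30·0.984808 ≈ 29.5442

Area = 29.54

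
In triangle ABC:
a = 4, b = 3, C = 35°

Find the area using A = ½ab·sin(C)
A = ½·a·b·sin(C) = ½·4·3·sin(35°)
sin(35°) ≈ 0.573576
A ≈ ½·12·0.573576 = 6·0.573576 ≈ 3.44146

Area = 3.441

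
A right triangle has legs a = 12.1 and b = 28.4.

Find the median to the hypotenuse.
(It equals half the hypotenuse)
Hypotenuse c = √(a² + b²) = √(146.41 + 806.56) = √952.97 ≈ 30.8702
Median to hypotenuse = c/2 ≈ 30.8702/2 ≈ 15.4351

Median = 15.44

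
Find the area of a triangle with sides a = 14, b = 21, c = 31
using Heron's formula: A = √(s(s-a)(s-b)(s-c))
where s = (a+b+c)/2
s = (14 + 21 + 31)/2 = 66/2 = 33
s − a = 19, s − b = 12, s − c = 2
s(s−a)(s−b)(s−c) = 33·19·12·2 = 15048
Area = √15048 ≈ 122.67

s = 33.0, Area = 122.7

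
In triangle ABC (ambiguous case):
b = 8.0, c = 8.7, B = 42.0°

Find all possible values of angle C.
b/sin(B) = c/sin(C)  ⇒  sin(C) = c·sin(B)/b = 8.7·sin(42.0°)/8.0
sin(42.0°) ≈ 0.669131
sin(C) ≈ 8.7·0.669131/8.0 ≈ 5.82144/8.0 ≈ 0.72768
Candidate 1: C₁ = arcsin(0.72768) ≈ 46.6922°  →  A = 180° − 42.0° − 46.6922° ≈ 91.3078° > 0, valid
Candidate 2: C₂ = 180° − C₁ ≈ 133.308°  →  A = 180° − 42.0° − 133.308° ≈ 4.69221° > 0, valid

C = 46.69° or C = 133.3° (two solutions)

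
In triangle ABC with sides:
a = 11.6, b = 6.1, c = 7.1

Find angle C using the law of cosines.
c² = a² + b² − 2ab·cos(C)  ⇒  cos(C) = (a² + b² − c²)/(2ab)
cos(C) = (11.6² + 6.1² − 7.1²)/(2·11.6·6.1) = (134.56 + 37.21 − 50.41)/141.52 = 121.36/141.52 ≈ 0.857547
C = arccos(0.857547) ≈ 30.9578°

C = 30.96°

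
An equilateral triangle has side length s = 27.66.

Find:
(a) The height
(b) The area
(a) The height splits the triangle into two 30-60-90 halves: h = s·√3/2 = 27.66·1.73205/2 ≈ 47.9085/2 ≈ 23.9543
(b) Area = (√3/4)·s² = (√3/4)·27.66² = (√3/4)·765.0756 ≈ 0.433013·765.0756 ≈ 331.287

Height = 23.95, Area = 331.3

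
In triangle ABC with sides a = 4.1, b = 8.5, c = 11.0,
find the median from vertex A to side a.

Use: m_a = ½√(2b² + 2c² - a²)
m_a = ½√(2·8.5² + 2·11.0² − 4.1²) = ½√(2·72.25 + 2·121 − 16.81) = ½√(144.5 + 242 − 16.81) = ½√369.69
√369.69 ≈ 19.2273, so m_a ≈ 9.61366

m_a = 9.614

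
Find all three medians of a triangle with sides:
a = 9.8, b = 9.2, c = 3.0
Median formula: m_a = ½√(2b² + 2c² − a²) (and cyclically). a² = 96.04, b² = 84.64, c² = 9.
m_a = ½√(2·84.64 + 2·9 − 96.04) = ½√91.24 ≈ ½·9.55196 ≈ 4.77598
m_b = ½√(2·96.04 + 2·9 − 84.64) = ½√125.44 ≈ ½·11.2 ≈ 5.6
m_c = ½√(2·96.04 + 2·84.64 − 9) = ½√352.36 ≈ ½·18.7713 ≈ 9.38563

m_a = 4.776, m_b = 5.6, m_c = 9.386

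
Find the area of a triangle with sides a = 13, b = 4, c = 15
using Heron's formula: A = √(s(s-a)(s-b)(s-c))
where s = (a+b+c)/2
s = (13 + 4 + 15)/2 = 32/2 = 16
s − a = 3, s − b = 12, s − c = 1
s(s−a)(s−b)(s−c) = 16·3·12·1 = 576
Area = √576 ≈ 24

s = 16.0, Area = 24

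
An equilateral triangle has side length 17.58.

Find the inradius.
r = Area/s with s the semi-perimeter.
Area = (√3/4)·17.58² = (√3/4)·309.0564 ≈ 0.433013·309.0564 ≈ 133.825
s = 3·17.58/2 = 26.37
r ≈ 133.825/26.37 ≈ 5.07491
(Equivalently r = side/(2√3) = 17.58/3.4641 ≈ 5.07491.)

r = 5.075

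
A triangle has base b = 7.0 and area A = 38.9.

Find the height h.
A = ½·b·h  ⇒  h = 2A/b = 2·38.9/7.0 = 77.8/7.0 ≈ 11.1143

h = 11.11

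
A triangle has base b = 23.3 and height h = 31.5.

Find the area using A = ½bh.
A = ½·b·h = ½·23.3·31.5 = ½·733.95 = 366.975

Area = 366.975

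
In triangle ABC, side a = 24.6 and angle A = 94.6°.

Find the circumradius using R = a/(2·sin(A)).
R = a/(2·sin(A)) = 24.6/(2·sin(94.6°))
sin(94.6°) ≈ 0.996779
R ≈ 24.6/(2·0.996779) = 24.6/1.99356 ≈ 12.3397

R = 12.34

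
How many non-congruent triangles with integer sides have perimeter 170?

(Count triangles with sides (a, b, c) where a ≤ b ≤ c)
Let a ≤ b ≤ c with a + b + c = 170. The only binding inequality is a + b > c, i.e. 170 − c > c, so c < 170/2; and c ≥ 170/3 since c is the largest side.
So 57 ≤ c ≤ 84. For each c, b runs from ⌈(170 − c)/2⌉ up to c (then a = 170 − b − c satisfies 1 ≤ a ≤ b automatically), giving c − ⌈(170 − c)/2⌉ + 1 choices.
Summing over c: 1 + 3 + 4 + 6 + … + 40 + 42  (28 terms, c = 57, …, 84) = 602
Check (closed form: nearest integer to p²/48 for even p, (p+3)²/48 for odd p): 170²/48 = 28900/48 ≈ 602.08 → 602

602 triangles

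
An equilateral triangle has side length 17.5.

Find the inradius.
r = Area/s with s the semi-perimeter.
Area = (√3/4)·17.5² = (√3/4)·306.25 ≈ 0.433013·306.25 ≈ 132.61
s = 3·17.5/2 = 26.25
r ≈ 132.61/26.25 ≈ 5.05181
(Equivalently r = side/(2√3) = 17.5/3.4641 ≈ 5.05181.)

r = 5.052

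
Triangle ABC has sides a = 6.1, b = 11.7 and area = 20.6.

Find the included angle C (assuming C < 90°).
Area = ½·a·b·sin(C)  ⇒  sin(C) = 2·Area/(a·b) = 2·20.6/(6.1·11.7) = 41.2/71.37 ≈ 0.577273
C = arcsin(0.577273) ≈ 35.259° (taking the acute solution since C < 90°)

C = 35.26°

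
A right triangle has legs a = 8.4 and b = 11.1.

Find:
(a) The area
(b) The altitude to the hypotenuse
(a) The legs are perpendicular, so Area = ½·a·b = ½·8.4·11.1 = ½·93.24 = 46.62
(b) Hypotenuse c = √(a² + b²) = √(70.56 + 123.21) = √193.77 ≈ 13.9201
    Area = ½·c·h_c  ⇒  h_c = 2·Area/c = 93.24/13.9201 ≈ 6.69821

Area = 46.62, h_c = 6.698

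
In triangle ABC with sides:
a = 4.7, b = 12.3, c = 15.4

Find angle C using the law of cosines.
c² = a² + b² − 2ab·cos(C)  ⇒  cos(C) = (a² + b² − c²)/(2ab)
cos(C) = (4.7² + 12.3² − 15.4²)/(2·4.7·12.3) = (22.09 + 151.29 − 237.16)/115.62 = -63.78/115.62 ≈ -0.551635
C = arccos(-0.551635) ≈ 123.479°

C = 123.5°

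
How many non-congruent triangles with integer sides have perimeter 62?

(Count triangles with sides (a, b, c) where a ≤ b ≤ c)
Let a ≤ b ≤ c with a + b + c = 62. The only binding inequality is a + b > c, i.e. 62 − c > c, so c < 62/2; and c ≥ 62/3 since c is the largest side.
So 21 ≤ c ≤ 30. For each c, b runs from ⌈(62 − c)/2⌉ up to c (then a = 62 − b − c satisfies 1 ≤ a ≤ b automatically), giving c − ⌈(62 − c)/2⌉ + 1 choices.
Summing over c: 1 + 3 + 4 + 6 + 7 + 9 + 10 + 12 + 13 + 15 = 80
Check (closed form: nearest integer to p²/48 for even p, (p+3)²/48 for odd p): 62²/48 = 3844/48 ≈ 80.08 → 80

80 triangles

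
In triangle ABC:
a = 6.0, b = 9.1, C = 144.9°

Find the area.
Two sides and the included angle (SAS): A = ½·a·b·sin(C) = ½·6.0·9.1·sin(144.9°)
sin(144.9°) ≈ 0.575005
A ≈ ½·54.6·0.575005 = 27.3·0.575005 ≈ 15.6976

Area = 15.7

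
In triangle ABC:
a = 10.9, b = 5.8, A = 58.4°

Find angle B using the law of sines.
a/sin(A) = b/sin(B)  ⇒  sin(B) = b·sin(A)/a = 5.8·sin(58.4°)/10.9
sin(58.4°) ≈ 0.851727
sin(B) ≈ 5.8·0.851727/10.9 ≈ 4.94002/10.9 ≈ 0.453212
B = arcsin(0.453212) ≈ 26.95°
(Since b ≤ a we need B ≤ A, so the obtuse alternative 180° − 26.95° ≈ 153.05° is rejected.)

B = 26.95°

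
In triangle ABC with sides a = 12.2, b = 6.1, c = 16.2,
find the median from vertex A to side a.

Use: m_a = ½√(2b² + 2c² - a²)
m_a = ½√(2·6.1² + 2·16.2² − 12.2²) = ½√(2·37.21 + 2·262.44 − 148.84) = ½√(74.42 + 524.88 − 148.84) = ½√450.46
√450.46 ≈ 21.224, so m_a ≈ 10.612

m_a = 10.61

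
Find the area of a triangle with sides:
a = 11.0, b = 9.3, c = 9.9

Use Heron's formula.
s = (11.0 + 9.3 + 9.9)/2 = 30.2/2 = 15.1
s − a = 4.1, s − b = 5.8, s − c = 5.2
s(s−a)(s−b)(s−c) = 15.1·4.1·5.8·5.2 ≈ 1867.21
Area = √1867.21 ≈ 43.2112

Area = 43.21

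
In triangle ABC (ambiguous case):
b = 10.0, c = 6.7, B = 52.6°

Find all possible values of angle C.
b/sin(B) = c/sin(C)  ⇒  sin(C) = c·sin(B)/b = 6.7·sin(52.6°)/10.0
sin(52.6°) ≈ 0.794415
sin(C) ≈ 6.7·0.794415/10.0 ≈ 5.32258/10.0 ≈ 0.532258
Candidate 1: C₁ = arcsin(0.532258) ≈ 32.1581°  →  A = 180° − 52.6° − 32.1581° ≈ 95.2419° > 0, valid
Candidate 2: C₂ = 180° − C₁ ≈ 147.842°  →  A = 180° − 52.6° − 147.842° ≈ -20.4419° ≤ 0, not a valid triangle

C = 32.16° (one solution)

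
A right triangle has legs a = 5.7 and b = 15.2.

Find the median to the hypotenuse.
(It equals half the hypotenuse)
Hypotenuse c = √(a² + b²) = √(32.49 + 231.04) = √263.53 ≈ 16.2336
Median to hypotenuse = c/2 ≈ 16.2336/2 ≈ 8.1168

Median = 8.117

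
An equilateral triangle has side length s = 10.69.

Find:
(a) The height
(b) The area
(a) The height splits the triangle into two 30-60-90 halves: h = s·√3/2 = 10.69·1.73205/2 ≈ 18.5156/2 ≈ 9.25781
(b) Area = (√3/4)·s² = (√3/4)·10.69² = (√3/4)·114.2761 ≈ 0.433013·114.2761 ≈ 49.483

Height = 9.258, Area = 49.48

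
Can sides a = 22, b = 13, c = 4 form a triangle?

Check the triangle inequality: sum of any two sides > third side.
a + b vs c: 22 + 13 = 35 > 4  ✓
a + c vs b: 22 + 4 = 26 > 13  ✓
b + c vs a: 13 + 4 = 17 ≤ 22  ✗

No: 13 + 4 = 17 is not > 22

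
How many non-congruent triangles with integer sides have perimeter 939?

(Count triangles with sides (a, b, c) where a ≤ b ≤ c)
Let a ≤ b ≤ c with a + b + c = 939. The only binding inequality is a + b > c, i.e. 939 − c > c, so c < 939/2; and c ≥ 939/3 since c is the largest side.
So 313 ≤ c ≤ 469. For each c, b runs from ⌈(939 − c)/2⌉ up to c (then a = 939 − b − c satisfies 1 ≤ a ≤ b automatically), giving c − ⌈(939 − c)/2⌉ + 1 choices.
Summing over c: 1 + 2 + 4 + 5 + … + 233 + 235  (157 terms, c = 313, …, 469) = 18487
Check (closed form: nearest integer to p²/48 for even p, (p+3)²/48 for odd p): (939+3)²/48 = 942²/48 = 887364/48 ≈ 18486.75 → 18487

18487 triangles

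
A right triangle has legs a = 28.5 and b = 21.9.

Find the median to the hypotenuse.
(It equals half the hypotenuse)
Hypotenuse c = √(a² + b²) = √(812.25 + 479.61) = √1291.86 ≈ 35.9425
Median to hypotenuse = c/2 ≈ 35.9425/2 ≈ 17.9712

Median = 17.97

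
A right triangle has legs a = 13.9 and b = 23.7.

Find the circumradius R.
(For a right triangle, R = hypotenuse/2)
Hypotenuse c = √(a² + b²) = √(193.21 + 561.69) = √754.9 ≈ 27.4754
R = c/2 ≈ 27.4754/2 ≈ 13.7377

R = 13.74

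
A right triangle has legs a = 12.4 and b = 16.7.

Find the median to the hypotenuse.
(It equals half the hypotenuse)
Hypotenuse c = √(a² + b²) = √(153.76 + 278.89) = √432.65 ≈ 20.8002
Median to hypotenuse = c/2 ≈ 20.8002/2 ≈ 10.4001

Median = 10.4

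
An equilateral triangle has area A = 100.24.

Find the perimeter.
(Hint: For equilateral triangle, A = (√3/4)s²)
A = (√3/4)s²  ⇒  s² = 4A/√3 = 4·100.24/√3 = 400.96/1.73205 ≈ 231.494
s ≈ √231.494 ≈ 15.2149
Perimeter = 3s ≈ 3·15.2149 ≈ 45.6448

Perimeter = 45.64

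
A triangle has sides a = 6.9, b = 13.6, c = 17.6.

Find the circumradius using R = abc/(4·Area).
First find the area with Heron's formula.
s = (6.9 + 13.6 + 17.6)/2 = 19.05
Area = √(s(s−a)(s−b)(s−c)) = √(19.05·12.15·5.45·1.45) ≈ √1829.09 ≈ 42.7679
abc = 6.9·13.6·17.6 = 1651.584
R = abc/(4·Area) ≈ 1651.584/(4·42.7679) = 1651.584/171.072 ≈ 9.65434

R = 9.654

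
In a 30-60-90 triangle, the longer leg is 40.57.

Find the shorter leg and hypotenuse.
In a 30-60-90 triangle the sides are in ratio 1 : √3 : 2, so short leg = long leg/√3 and hypotenuse = 2·(short leg).
Short leg = 40.57/√3 ≈ 40.57/1.73205 ≈ 23.4231
Hypotenuse = 2·23.4231 ≈ 46.8462

Short leg = 23.42, Hypotenuse = 46.85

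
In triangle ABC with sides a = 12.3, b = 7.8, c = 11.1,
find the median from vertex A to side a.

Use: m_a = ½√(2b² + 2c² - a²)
m_a = ½√(2·7.8² + 2·11.1² − 12.3²) = ½√(2·60.84 + 2·123.21 − 151.29) = ½√(121.68 + 246.42 − 151.29) = ½√216.81
√216.81 ≈ 14.7245, so m_a ≈ 7.36223

m_a = 7.362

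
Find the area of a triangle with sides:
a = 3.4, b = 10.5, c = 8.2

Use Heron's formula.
s = (3.4 + 10.5 + 8.2)/2 = 22.1/2 = 11.05
s − a = 7.65, s − b = 0.55, s − c = 2.85
s(s−a)(s−b)(s−c) = 11.05·7.65·0.55·2.85 ≈ 132.505
Area = √132.505 ≈ 11.5111

Area = 11.51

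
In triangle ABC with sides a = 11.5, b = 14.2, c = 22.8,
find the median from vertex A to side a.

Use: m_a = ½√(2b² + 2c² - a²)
m_a = ½√(2·14.2² + 2·22.8² − 11.5²) = ½√(2·201.64 + 2·519.84 − 132.25) = ½√(403.28 + 1039.68 − 132.25) = ½√1310.71
√1310.71 ≈ 36.2037, so m_a ≈ 18.1019

m_a = 18.1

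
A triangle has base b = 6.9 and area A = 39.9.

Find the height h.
A = ½·b·h  ⇒  h = 2A/b = 2·39.9/6.9 = 79.8/6.9 ≈ 11.5652

h = 11.57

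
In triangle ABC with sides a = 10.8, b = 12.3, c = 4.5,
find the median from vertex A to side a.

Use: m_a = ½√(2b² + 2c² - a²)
m_a = ½√(2·12.3² + 2·4.5² − 10.8²) = ½√(2·151.29 + 2·20.25 − 116.64) = ½√(302.58 + 40.5 − 116.64) = ½√226.44
√226.44 ≈ 15.0479, so m_a ≈ 7.52396

m_a = 7.524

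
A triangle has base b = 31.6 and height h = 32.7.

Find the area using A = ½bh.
A = ½·b·h = ½·31.6·32.7 = ½·1033.32 = 516.66

Area = 516.66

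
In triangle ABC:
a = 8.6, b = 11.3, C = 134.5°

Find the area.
Two sides and the included angle (SAS): A = ½·a·b·sin(C) = ½·8.6·11.3·sin(134.5°)
sin(134.5°) ≈ 0.71325
A ≈ ½·97.18·0.71325 = 48.59·0.71325 ≈ 34.6568

Area = 34.66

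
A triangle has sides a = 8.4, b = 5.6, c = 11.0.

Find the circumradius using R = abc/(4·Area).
First find the area with Heron's formula.
s = (8.4 + 5.6 + 11.0)/2 = 12.5
Area = √(s(s−a)(s−b)(s−c)) = √(12.5·4.1·6.9·1.5) ≈ √530.438 ≈ 23.0312
abc = 8.4·5.6·11.0 = 517.44
R = abc/(4·Area) ≈ 517.44/(4·23.0312) = 517.44/92.1249 ≈ 5.61672

R = 5.617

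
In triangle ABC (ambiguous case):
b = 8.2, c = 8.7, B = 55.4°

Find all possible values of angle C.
b/sin(B) = c/sin(C)  ⇒  sin(C) = c·sin(B)/b = 8.7·sin(55.4°)/8.2
sin(55.4°) ≈ 0.823136
sin(C) ≈ 8.7·0.823136/8.2 ≈ 7.16129/8.2 ≈ 0.873328
Candidate 1: C₁ = arcsin(0.873328) ≈ 60.8477°  →  A = 180° − 55.4° − 60.8477° ≈ 63.7523° > 0, valid
Candidate 2: C₂ = 180° − C₁ ≈ 119.152°  →  A = 180° − 55.4° − 119.152° ≈ 5.44766° > 0, valid

C = 60.85° or C = 119.2° (two solutions)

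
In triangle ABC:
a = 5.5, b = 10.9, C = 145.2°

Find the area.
Two sides and the included angle (SAS): A = ½·a·b·sin(C) = ½·5.5·10.9·sin(145.2°)
sin(145.2°) ≈ 0.570714
A ≈ ½·59.95·0.570714 = 29.975·0.570714 ≈ 17.1071

Area = 17.11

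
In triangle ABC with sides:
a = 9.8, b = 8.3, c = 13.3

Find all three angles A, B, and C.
Law of cosines for each angle (a² = 96.04, b² = 68.89, c² = 176.89):
cos(A) = (b² + c² − a²)/(2bc) = (68.89 + 176.89 − 96.04)/(2·8.3·13.3) = 149.74/220.78 ≈ 0.678232  ⇒  A ≈ 47.2944°
cos(B) = (a² + c² − b²)/(2ac) = (96.04 + 176.89 − 68.89)/(2·9.8·13.3) = 204.04/260.68 ≈ 0.782722  ⇒  B ≈ 38.4895°
cos(C) = (a² + b² − c²)/(2ab) = (96.04 + 68.89 − 176.89)/(2·9.8·8.3) = -11.96/162.68 ≈ -0.0735186  ⇒  C ≈ 94.2161°
Check: A + B + C ≈ 180°

A = 47.29°, B = 38.49°, C = 94.22°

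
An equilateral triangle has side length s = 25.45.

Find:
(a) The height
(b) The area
(a) The height splits the triangle into two 30-60-90 halves: h = s·√3/2 = 25.45·1.73205/2 ≈ 44.0807/2 ≈ 22.0403
(b) Area = (√3/4)·s² = (√3/4)·25.45² = (√3/4)·647.7025 ≈ 0.433013·647.7025 ≈ 280.463

Height = 22.04, Area = 280.5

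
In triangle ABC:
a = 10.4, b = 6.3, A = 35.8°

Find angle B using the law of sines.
a/sin(A) = b/sin(B)  ⇒  sin(B) = b·sin(A)/a = 6.3·sin(35.8°)/10.4
sin(35.8°) ≈ 0.584958
sin(B) ≈ 6.3·0.584958/10.4 ≈ 3.68523/10.4 ≈ 0.354349
B = arcsin(0.354349) ≈ 20.7536°
(Since b ≤ a we need B ≤ A, so the obtuse alternative 180° − 20.7536° ≈ 159.246° is rejected.)

B = 20.75°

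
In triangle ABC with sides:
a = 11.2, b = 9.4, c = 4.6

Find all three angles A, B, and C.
Law of cosines for each angle (a² = 125.44, b² = 88.36, c² = 21.16):
cos(A) = (b² + c² − a²)/(2bc) = (88.36 + 21.16 − 125.44)/(2·9.4·4.6) = -15.92/86.48 ≈ -0.184089  ⇒  A ≈ 100.608°
cos(B) = (a² + c² − b²)/(2ac) = (125.44 + 21.16 − 88.36)/(2·11.2·4.6) = 58.24/103.04 ≈ 0.565217  ⇒  B ≈ 55.5826°
cos(C) = (a² + b² − c²)/(2ab) = (125.44 + 88.36 − 21.16)/(2·11.2·9.4) = 192.64/210.56 ≈ 0.914894  ⇒  C ≈ 23.8094°
Check: A + B + C ≈ 180°

A = 100.6°, B = 55.58°, C = 23.81°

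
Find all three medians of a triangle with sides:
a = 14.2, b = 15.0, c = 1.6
Median formula: m_a = ½√(2b² + 2c² − a²) (and cyclically). a² = 201.64, b² = 225, c² = 2.56.
m_a = ½√(2·225 + 2·2.56 − 201.64) = ½√253.48 ≈ ½·15.9211 ≈ 7.96053
m_b = ½√(2·201.64 + 2·2.56 − 225) = ½√183.4 ≈ ½·13.5425 ≈ 6.77126
m_c = ½√(2·201.64 + 2·225 − 2.56) = ½√850.72 ≈ ½·29.1671 ≈ 14.5836

m_a = 7.961, m_b = 6.771, m_c = 14.58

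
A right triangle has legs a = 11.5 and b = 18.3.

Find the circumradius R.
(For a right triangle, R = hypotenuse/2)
Hypotenuse c = √(a² + b²) = √(132.25 + 334.89) = √467.14 ≈ 21.6134
R = c/2 ≈ 21.6134/2 ≈ 10.8067

R = 10.81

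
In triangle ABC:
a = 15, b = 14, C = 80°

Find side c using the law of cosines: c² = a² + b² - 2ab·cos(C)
c² = 15² + 14² − 2·15·14·cos(80°)
cos(80°) ≈ 0.173648
c² ≈ 225 + 196 − 420·(0.173648) ≈ 421 − 72.9322 ≈ 348.068
c ≈ √348.068 ≈ 18.6566

c = 18.66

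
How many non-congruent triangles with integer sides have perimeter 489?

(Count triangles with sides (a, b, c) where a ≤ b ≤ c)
Let a ≤ b ≤ c with a + b + c = 489. The only binding inequality is a + b > c, i.e. 489 − c > c, so c < 489/2; and c ≥ 489/3 since c is the largest side.
So 163 ≤ c ≤ 244. For each c, b runs from ⌈(489 − c)/2⌉ up to c (then a = 489 − b − c satisfies 1 ≤ a ≤ b automatically), giving c − ⌈(489 − c)/2⌉ + 1 choices.
Summing over c: 1 + 2 + 4 + 5 + … + 121 + 122  (82 terms, c = 163, …, 244) = 5043
Check (closed form: nearest integer to p²/48 for even p, (p+3)²/48 for odd p): (489+3)²/48 = 492²/48 = 242064/48 ≈ 5043.00 → 5043

5043 triangles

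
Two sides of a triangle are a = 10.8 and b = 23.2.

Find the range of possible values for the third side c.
Triangle inequality: |a − b| < c < a + b
|a − b| = |10.8 − 23.2| = 12.4
a + b = 10.8 + 23.2 = 34

12.4 < c < 34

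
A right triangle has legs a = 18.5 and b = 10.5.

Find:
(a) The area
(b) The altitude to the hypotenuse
(a) The legs are perpendicular, so Area = ½·a·b = ½·18.5·10.5 = ½·194.25 = 97.125
(b) Hypotenuse c = √(a² + b²) = √(342.25 + 110.25) = √452.5 ≈ 21.272
    Area = ½·c·h_c  ⇒  h_c = 2·Area/c = 194.25/21.272 ≈ 9.1317

Area = 97.125, h_c = 9.132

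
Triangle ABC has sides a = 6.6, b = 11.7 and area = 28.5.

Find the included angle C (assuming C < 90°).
Area = ½·a·b·sin(C)  ⇒  sin(C) = 2·Area/(a·b) = 2·28.5/(6.6·11.7) = 57/77.22 ≈ 0.738151
C = arcsin(0.738151) ≈ 47.5741° (taking the acute solution since C < 90°)

C = 47.57°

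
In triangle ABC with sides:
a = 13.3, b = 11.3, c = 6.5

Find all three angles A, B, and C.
Law of cosines for each angle (a² = 176.89, b² = 127.69, c² = 42.25):
cos(A) = (b² + c² − a²)/(2bc) = (127.69 + 42.25 − 176.89)/(2·11.3·6.5) = -6.95/146.9 ≈ -0.0473111  ⇒  A ≈ 92.7117°
cos(B) = (a² + c² − b²)/(2ac) = (176.89 + 42.25 − 127.69)/(2·13.3·6.5) = 91.45/172.9 ≈ 0.528918  ⇒  B ≈ 58.0676°
cos(C) = (a² + b² − c²)/(2ab) = (176.89 + 127.69 − 42.25)/(2·13.3·11.3) = 262.33/300.58 ≈ 0.872746  ⇒  C ≈ 29.2207°
Check: A + B + C ≈ 180°

A = 92.71°, B = 58.07°, C = 29.22°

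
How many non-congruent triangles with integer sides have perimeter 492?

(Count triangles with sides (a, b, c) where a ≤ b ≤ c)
Let a ≤ b ≤ c with a + b + c = 492. The only binding inequality is a + b > c, i.e. 492 − c > c, so c < 492/2; and c ≥ 492/3 since c is the largest side.
So 164 ≤ c ≤ 245. For each c, b runs from ⌈(492 − c)/2⌉ up to c (then a = 492 − b − c satisfies 1 ≤ a ≤ b automatically), giving c − ⌈(492 − c)/2⌉ + 1 choices.
Summing over c: 1 + 2 + 4 + 5 + … + 121 + 122  (82 terms, c = 164, …, 245) = 5043
Check (closed form: nearest integer to p²/48 for even p, (p+3)²/48 for odd p): 492²/48 = 242064/48 ≈ 5043.00 → 5043

5043 triangles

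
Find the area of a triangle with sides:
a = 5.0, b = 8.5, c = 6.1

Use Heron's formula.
s = (5.0 + 8.5 + 6.1)/2 = 19.6/2 = 9.8
s − a = 4.8, s − b = 1.3, s − c = 3.7
s(s−a)(s−b)(s−c) = 9.8·4.8·1.3·3.7 ≈ 226.262
Area = √226.262 ≈ 15.042

Area = 15.04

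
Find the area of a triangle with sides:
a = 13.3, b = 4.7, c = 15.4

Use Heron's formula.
s = (13.3 + 4.7 + 15.4)/2 = 33.4/2 = 16.7
s − a = 3.4, s − b = 12, s − c = 1.3
s(s−a)(s−b)(s−c) = 16.7·3.4·12·1.3 ≈ 885.768
Area = √885.768 ≈ 29.7619

Area = 29.76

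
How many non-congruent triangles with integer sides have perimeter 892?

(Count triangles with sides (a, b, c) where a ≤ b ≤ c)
Let a ≤ b ≤ c with a + b + c = 892. The only binding inequality is a + b > c, i.e. 892 − c > c, so c < 892/2; and c ≥ 892/3 since c is the largest side.
So 298 ≤ c ≤ 445. For each c, b runs from ⌈(892 − c)/2⌉ up to c (then a = 892 − b − c satisfies 1 ≤ a ≤ b automatically), giving c − ⌈(892 − c)/2⌉ + 1 choices.
Summing over c: 2 + 3 + 5 + 6 + … + 221 + 222  (148 terms, c = 298, …, 445) = 16576
Check (closed form: nearest integer to p²/48 for even p, (p+3)²/48 for odd p): 892²/48 = 795664/48 ≈ 16576.33 → 16576

16576 triangles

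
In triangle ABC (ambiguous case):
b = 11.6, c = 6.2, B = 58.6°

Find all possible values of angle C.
b/sin(B) = c/sin(C)  ⇒  sin(C) = c·sin(B)/b = 6.2·sin(58.6°)/11.6
sin(58.6°) ≈ 0.853551
sin(C) ≈ 6.2·0.853551/11.6 ≈ 5.29201/11.6 ≈ 0.456208
Candidate 1: C₁ = arcsin(0.456208) ≈ 27.1427°  →  A = 180° − 58.6° − 27.1427° ≈ 94.2573° > 0, valid
Candidate 2: C₂ = 180° − C₁ ≈ 152.857°  →  A = 180° − 58.6° − 152.857° ≈ -31.4573° ≤ 0, not a valid triangle

C = 27.14° (one solution)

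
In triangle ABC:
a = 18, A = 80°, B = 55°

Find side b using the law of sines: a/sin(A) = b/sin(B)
a/sin(A) = b/sin(B)  ⇒  b = a·sin(B)/sin(A) = 18·sin(55°)/sin(80°)
sin(55°) ≈ 0.819152, sin(80°) ≈ 0.984808
b ≈ 18·0.819152/0.984808 ≈ 14.7447/0.984808 ≈ 14.9722

b = 14.97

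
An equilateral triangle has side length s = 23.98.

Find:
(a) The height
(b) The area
(a) The height splits the triangle into two 30-60-90 halves: h = s·√3/2 = 23.98·1.73205/2 ≈ 41.5346/2 ≈ 20.7673
(b) Area = (√3/4)·s² = (√3/4)·23.98² = (√3/4)·575.0404 ≈ 0.433013·575.0404 ≈ 249

Height = 20.77, Area = 249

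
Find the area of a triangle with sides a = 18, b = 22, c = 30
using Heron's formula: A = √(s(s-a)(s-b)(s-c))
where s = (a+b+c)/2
s = (18 + 22 + 30)/2 = 70/2 = 35
s − a = 17, s − b = 13, s − c = 5
s(s−a)(s−b)(s−c) = 35·17·13·5 = 38675
Area = √38675 ≈ 196.66

s = 35.0, Area = 196.7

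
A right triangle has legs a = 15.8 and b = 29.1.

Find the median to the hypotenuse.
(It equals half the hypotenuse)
Hypotenuse c = √(a² + b²) = √(249.64 + 846.81) = √1096.45 ≈ 33.1127
Median to hypotenuse = c/2 ≈ 33.1127/2 ≈ 16.5563

Median = 16.56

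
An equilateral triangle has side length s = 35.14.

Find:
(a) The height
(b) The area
(a) The height splits the triangle into two 30-60-90 halves: h = s·√3/2 = 35.14·1.73205/2 ≈ 60.8643/2 ≈ 30.4321
(b) Area = (√3/4)·s² = (√3/4)·35.14² = (√3/4)·1234.8196 ≈ 0.433013·1234.8196 ≈ 534.693

Height = 30.43, Area = 534.7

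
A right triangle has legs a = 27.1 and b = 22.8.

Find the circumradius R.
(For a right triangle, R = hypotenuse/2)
Hypotenuse c = √(a² + b²) = √(734.41 + 519.84) = √1254.25 ≈ 35.4154
R = c/2 ≈ 35.4154/2 ≈ 17.7077

R = 17.71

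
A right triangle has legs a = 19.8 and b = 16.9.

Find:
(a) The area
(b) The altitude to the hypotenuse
(a) The legs are perpendicular, so Area = ½·a·b = ½·19.8·16.9 = ½·334.62 = 167.31
(b) Hypotenuse c = √(a² + b²) = √(392.04 + 285.61) = √677.65 ≈ 26.0317
    Area = ½·c·h_c  ⇒  h_c = 2·Area/c = 334.62/26.0317 ≈ 12.8543

Area = 167.31, h_c = 12.85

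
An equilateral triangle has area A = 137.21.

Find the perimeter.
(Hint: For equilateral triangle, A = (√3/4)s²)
A = (√3/4)s²  ⇒  s² = 4A/√3 = 4·137.21/√3 = 548.84/1.73205 ≈ 316.873
s ≈ √316.873 ≈ 17.8009
Perimeter = 3s ≈ 3·17.8009 ≈ 53.4028

Perimeter = 53.4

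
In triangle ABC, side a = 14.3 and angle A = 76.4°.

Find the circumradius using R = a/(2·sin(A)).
R = a/(2·sin(A)) = 14.3/(2·sin(76.4°))
sin(76.4°) ≈ 0.971961
R ≈ 14.3/(2·0.971961) = 14.3/1.94392 ≈ 7.35626

R = 7.356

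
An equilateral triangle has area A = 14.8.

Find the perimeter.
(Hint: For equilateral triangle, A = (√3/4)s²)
A = (√3/4)s²  ⇒  s² = 4A/√3 = 4·14.8/√3 = 59.2/1.73205 ≈ 34.1791
s ≈ √34.1791 ≈ 5.84629
Perimeter = 3s ≈ 3·5.84629 ≈ 17.5389

Perimeter = 17.54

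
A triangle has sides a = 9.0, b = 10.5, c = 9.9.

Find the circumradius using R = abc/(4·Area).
First find the area with Heron's formula.
s = (9.0 + 10.5 + 9.9)/2 = 14.7
Area = √(s(s−a)(s−b)(s−c)) = √(14.7·5.7·4.2·4.8) ≈ √1689.21 ≈ 41.1
abc = 9.0·10.5·9.9 = 935.55
R = abc/(4·Area) ≈ 935.55/(4·41.1) = 935.55/164.4 ≈ 5.6907

R = 5.691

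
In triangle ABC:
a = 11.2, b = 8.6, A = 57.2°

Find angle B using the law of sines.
a/sin(A) = b/sin(B)  ⇒  sin(B) = b·sin(A)/a = 8.6·sin(57.2°)/11.2
sin(57.2°) ≈ 0.840567
sin(B) ≈ 8.6·0.840567/11.2 ≈ 7.22887/11.2 ≈ 0.645435
B = arcsin(0.645435) ≈ 40.1983°
(Since b ≤ a we need B ≤ A, so the obtuse alternative 180° − 40.1983° ≈ 139.802° is rejected.)

B = 40.2°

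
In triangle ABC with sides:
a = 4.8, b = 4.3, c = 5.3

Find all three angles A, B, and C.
Law of cosines for each angle (a² = 23.04, b² = 18.49, c² = 28.09):
cos(A) = (b² + c² − a²)/(2bc) = (18.49 + 28.09 − 23.04)/(2·4.3·5.3) = 23.54/45.58 ≈ 0.516455  ⇒  A ≈ 58.9053°
cos(B) = (a² + c² − b²)/(2ac) = (23.04 + 28.09 − 18.49)/(2·4.8·5.3) = 32.64/50.88 ≈ 0.641509  ⇒  B ≈ 50.0955°
cos(C) = (a² + b² − c²)/(2ab) = (23.04 + 18.49 − 28.09)/(2·4.8·4.3) = 13.44/41.28 ≈ 0.325581  ⇒  C ≈ 70.9992°
Check: A + B + C ≈ 180°

A = 58.91°, B = 50.1°, C = 71°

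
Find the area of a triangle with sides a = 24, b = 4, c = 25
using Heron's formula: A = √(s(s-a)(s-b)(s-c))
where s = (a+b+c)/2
s = (24 + 4 + 25)/2 = 53/2 = 26.5
s − a = 2.5, s − b = 22.5, s − c = 1.5
s(s−a)(s−b)(s−c) = 26.5·2.5·22.5·1.5 = 2235.9375
Area = √2235.9375 ≈ 47.2857

s = 26.5, Area = 47.29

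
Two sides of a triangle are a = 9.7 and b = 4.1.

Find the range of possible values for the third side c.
Triangle inequality: |a − b| < c < a + b
|a − b| = |9.7 − 4.1| = 5.6
a + b = 9.7 + 4.1 = 13.8

5.6 < c < 13.8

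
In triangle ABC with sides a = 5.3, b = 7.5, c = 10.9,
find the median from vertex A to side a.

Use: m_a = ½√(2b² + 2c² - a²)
m_a = ½√(2·7.5² + 2·10.9² − 5.3²) = ½√(2·56.25 + 2·118.81 − 28.09) = ½√(112.5 + 237.62 − 28.09) = ½√322.03
√322.03 ≈ 17.9452, so m_a ≈ 8.9726

m_a = 8.973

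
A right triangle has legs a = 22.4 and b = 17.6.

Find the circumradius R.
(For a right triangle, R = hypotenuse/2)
Hypotenuse c = √(a² + b²) = √(501.76 + 309.76) = √811.52 ≈ 28.4872
R = c/2 ≈ 28.4872/2 ≈ 14.2436

R = 14.24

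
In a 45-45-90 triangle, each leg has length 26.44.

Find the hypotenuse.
In a 45-45-90 triangle the sides are in ratio 1 : 1 : √2, so hypotenuse = leg·√2.
Hypotenuse = 26.44·√2 ≈ 26.44·1.41421 ≈ 37.3918

Hypotenuse = 26.44√2 = 37.39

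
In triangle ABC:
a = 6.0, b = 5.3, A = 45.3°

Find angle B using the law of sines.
a/sin(A) = b/sin(B)  ⇒  sin(B) = b·sin(A)/a = 5.3·sin(45.3°)/6.0
sin(45.3°) ≈ 0.710799
sin(B) ≈ 5.3·0.710799/6.0 ≈ 3.76724/6.0 ≈ 0.627873
B = arcsin(0.627873) ≈ 38.8934°
(Since b ≤ a we need B ≤ A, so the obtuse alternative 180° − 38.8934° ≈ 141.107° is rejected.)

B = 38.89°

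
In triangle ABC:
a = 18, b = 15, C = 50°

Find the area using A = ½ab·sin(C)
A = ½·a·b·sin(C) = ½·18·15·sin(50°)
sin(50°) ≈ 0.766044
A ≈ ½·270·0.766044 = 135·0.766044 ≈ 103.416

Area = 103.4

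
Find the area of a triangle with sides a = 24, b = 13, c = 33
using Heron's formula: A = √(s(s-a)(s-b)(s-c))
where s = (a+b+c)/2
s = (24 + 13 + 33)/2 = 70/2 = 35
s − a = 11, s − b = 22, s − c = 2
s(s−a)(s−b)(s−c) = 35·11·22·2 = 16940
Area = √16940 ≈ 130.154

s = 35.0, Area = 130.2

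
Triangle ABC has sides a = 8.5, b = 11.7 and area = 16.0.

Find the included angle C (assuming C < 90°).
Area = ½·a·b·sin(C)  ⇒  sin(C) = 2·Area/(a·b) = 2·16.0/(8.5·11.7) = 32/99.45 ≈ 0.32177
C = arcsin(0.32177) ≈ 18.77° (taking the acute solution since C < 90°)

C = 18.77°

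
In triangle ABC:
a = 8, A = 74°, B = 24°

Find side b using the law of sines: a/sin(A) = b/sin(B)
a/sin(A) = b/sin(B)  ⇒  b = a·sin(B)/sin(A) = 8·sin(24°)/sin(74°)
sin(24°) ≈ 0.406737, sin(74°) ≈ 0.961262
b ≈ 8·0.406737/0.961262 ≈ 3.25389/0.961262 ≈ 3.38502

b = 3.385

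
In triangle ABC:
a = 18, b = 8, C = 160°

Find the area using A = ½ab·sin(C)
A = ½·a·b·sin(C) = ½·18·8·sin(160°)
sin(160°) ≈ 0.34202
A ≈ ½·144·0.34202 = 72·0.34202 ≈ 24.6255

Area = 24.63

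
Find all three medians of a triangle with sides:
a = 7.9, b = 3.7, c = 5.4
Median formula: m_a = ½√(2b² + 2c² − a²) (and cyclically). a² = 62.41, b² = 13.69, c² = 29.16.
m_a = ½√(2·13.69 + 2·29.16 − 62.41) = ½√23.29 ≈ ½·4.82597 ≈ 2.41299
m_b = ½√(2·62.41 + 2·29.16 − 13.69) = ½√169.45 ≈ ½·13.0173 ≈ 6.50865
m_c = ½√(2·62.41 + 2·13.69 − 29.16) = ½√123.04 ≈ ½·11.0923 ≈ 5.54617

m_a = 2.413, m_b = 6.509, m_c = 5.546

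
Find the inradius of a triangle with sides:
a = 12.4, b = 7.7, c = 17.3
r = Area/s where s is the semi-perimeter.
s = (12.4 + 7.7 + 17.3)/2 = 37.4/2 = 18.7
Area = √(s(s−a)(s−b)(s−c)) = √(18.7·6.3·11·1.4) ≈ √1814.27 ≈ 42.5943
r ≈ 42.5943/18.7 ≈ 2.27777

r = 2.278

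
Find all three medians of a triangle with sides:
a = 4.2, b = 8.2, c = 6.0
Median formula: m_a = ½√(2b² + 2c² − a²) (and cyclically). a² = 17.64, b² = 67.24, c² = 36.
m_a = ½√(2·67.24 + 2·36 − 17.64) = ½√188.84 ≈ ½·13.7419 ≈ 6.87095
m_b = ½√(2·17.64 + 2·36 − 67.24) = ½√40.04 ≈ ½·6.32772 ≈ 3.16386
m_c = ½√(2·17.64 + 2·67.24 − 36) = ½√133.76 ≈ ½·11.5655 ≈ 5.78273

m_a = 6.871, m_b = 3.164, m_c = 5.783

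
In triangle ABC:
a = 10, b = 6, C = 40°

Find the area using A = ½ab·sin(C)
A = ½·a·b·sin(C) = ½·10·6·sin(40°)
sin(40°) ≈ 0.642788
A ≈ ½·60·0.642788 = 30·0.642788 ≈ 19.2836

Area = 19.28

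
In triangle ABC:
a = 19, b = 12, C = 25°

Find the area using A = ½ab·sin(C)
A = ½·a·b·sin(C) = ½·19·12·sin(25°)
sin(25°) ≈ 0.422618
A ≈ ½·228·0.422618 = 114·0.422618 ≈ 48.1785

Area = 48.18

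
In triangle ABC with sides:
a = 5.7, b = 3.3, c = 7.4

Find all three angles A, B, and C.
Law of cosines for each angle (a² = 32.49, b² = 10.89, c² = 54.76):
cos(A) = (b² + c² − a²)/(2bc) = (10.89 + 54.76 − 32.49)/(2·3.3·7.4) = 33.16/48.84 ≈ 0.678952  ⇒  A ≈ 47.2382°
cos(B) = (a² + c² − b²)/(2ac) = (32.49 + 54.76 − 10.89)/(2·5.7·7.4) = 76.36/84.36 ≈ 0.905168  ⇒  B ≈ 25.154°
cos(C) = (a² + b² − c²)/(2ab) = (32.49 + 10.89 − 54.76)/(2·5.7·3.3) = -11.38/37.62 ≈ -0.302499  ⇒  C ≈ 107.608°
Check: A + B + C ≈ 180°

A = 47.24°, B = 25.15°, C = 107.6°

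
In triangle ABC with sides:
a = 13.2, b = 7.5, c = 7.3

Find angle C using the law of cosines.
c² = a² + b² − 2ab·cos(C)  ⇒  cos(C) = (a² + b² − c²)/(2ab)
cos(C) = (13.2² + 7.5² − 7.3²)/(2·13.2·7.5) = (174.24 + 56.25 − 53.29)/198 = 177.2/198 ≈ 0.894949
C = arccos(0.894949) ≈ 26.4981°

C = 26.5°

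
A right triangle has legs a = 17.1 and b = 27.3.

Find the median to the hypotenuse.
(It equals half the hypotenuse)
Hypotenuse c = √(a² + b²) = √(292.41 + 745.29) = √1037.7 ≈ 32.2134
Median to hypotenuse = c/2 ≈ 32.2134/2 ≈ 16.1067

Median = 16.11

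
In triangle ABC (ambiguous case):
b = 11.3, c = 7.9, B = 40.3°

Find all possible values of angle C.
b/sin(B) = c/sin(C)  ⇒  sin(C) = c·sin(B)/b = 7.9·sin(40.3°)/11.3
sin(40.3°) ≈ 0.64679
sin(C) ≈ 7.9·0.64679/11.3 ≈ 5.10964/11.3 ≈ 0.45218
Candidate 1: C₁ = arcsin(0.45218) ≈ 26.8837°  →  A = 180° − 40.3° − 26.8837° ≈ 112.816° > 0, valid
Candidate 2: C₂ = 180° − C₁ ≈ 153.116°  →  A = 180° − 40.3° − 153.116° ≈ -13.4163° ≤ 0, not a valid triangle

C = 26.88° (one solution)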